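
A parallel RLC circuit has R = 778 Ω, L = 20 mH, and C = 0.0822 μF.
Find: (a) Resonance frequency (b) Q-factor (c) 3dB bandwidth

Step 1 — Resonance: ω₀ = 1/√(LC) = 1/√(0.02·8.22e-08) = 2.466e+04 rad/s.
Step 2 — f₀ = ω₀/(2π) = 3925 Hz.
Step 3 — Parallel Q: Q = R/(ω₀L) = 778/(2.466e+04·0.02) = 1.577.
Step 4 — Bandwidth: Δω = ω₀/Q = 1.564e+04 rad/s; BW = Δω/(2π) = 2489 Hz.

(a) f₀ = 3925 Hz  (b) Q = 1.577  (c) BW = 2489 Hz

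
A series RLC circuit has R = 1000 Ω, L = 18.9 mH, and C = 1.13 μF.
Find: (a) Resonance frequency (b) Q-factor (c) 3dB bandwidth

Step 1 — Resonance condition Im(Z)=0 gives ω₀ = 1/√(LC).
Step 2 — ω₀ = 1/√(0.0189·1.13e-06) = 6843 rad/s.
Step 3 — f₀ = ω₀/(2π) = 1089 Hz.
Step 4 — Series Q: Q = ω₀L/R = 6843·0.0189/1000 = 0.1293.
Step 5 — 3dB bandwidth: Δω = ω₀/Q = 5.291e+04 rad/s; BW = Δω/(2π) = 8421 Hz.

(a) f₀ = 1089 Hz  (b) Q = 0.1293  (c) BW = 8421 Hz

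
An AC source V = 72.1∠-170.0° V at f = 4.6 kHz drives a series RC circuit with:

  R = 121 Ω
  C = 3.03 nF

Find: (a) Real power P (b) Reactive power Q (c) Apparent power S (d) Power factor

Step 1 — Angular frequency: ω = 2π·f = 2π·4600 = 2.89e+04 rad/s.
Step 2 — Component impedances:
  R: Z = R = 121 Ω
  C: Z = 1/(jωC) = -j/(ω·C) = 0 - j1.142e+04 Ω
Step 3 — Series combination: Z_total = R + C = 121 - j1.142e+04 Ω = 1.142e+04∠-89.4° Ω.
Step 4 — Source phasor: V = 72.1∠-170.0° V = -71 - j12.52 V.
Step 5 — Current: I = V / Z = 0.00103 - j0.006229 A = 0.006314∠-80.6° A.
Step 6 — Complex power: S = V·I* = 0.004824 - j0.4552 VA.
Step 7 — Real power: P = Re(S) = 0.004824 W.
Step 8 — Reactive power: Q = Im(S) = -0.4552 VAR.
Step 9 — Apparent power: |S| = 0.4552 VA.
Step 10 — Power factor: PF = P/|S| = 0.0106 (leading).

(a) P = 0.004824 W  (b) Q = -0.4552 VAR  (c) S = 0.4552 VA  (d) PF = 0.0106 (leading)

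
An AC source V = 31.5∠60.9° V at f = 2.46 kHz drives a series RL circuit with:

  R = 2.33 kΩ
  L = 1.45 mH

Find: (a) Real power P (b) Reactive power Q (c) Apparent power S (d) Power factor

Step 1 — Angular frequency: ω = 2π·f = 2π·2460 = 1.546e+04 rad/s.
Step 2 — Component impedances:
  R: Z = R = 2330 Ω
  L: Z = jωL = j·1.546e+04·0.00145 = 0 + j22.41 Ω
Step 3 — Series combination: Z_total = R + L = 2330 + j22.41 Ω = 2330∠0.6° Ω.
Step 4 — Source phasor: V = 31.5∠60.9° V = 15.32 + j27.52 V.
Step 5 — Current: I = V / Z = 0.006688 + j0.01175 A = 0.01352∠60.3° A.
Step 6 — Complex power: S = V·I* = 0.4258 + j0.004096 VA.
Step 7 — Real power: P = Re(S) = 0.4258 W.
Step 8 — Reactive power: Q = Im(S) = 0.004096 VAR.
Step 9 — Apparent power: |S| = 0.4258 VA.
Step 10 — Power factor: PF = P/|S| = 1 (lagging).

(a) P = 0.4258 W  (b) Q = 0.004096 VAR  (c) S = 0.4258 VA  (d) PF = 1 (lagging)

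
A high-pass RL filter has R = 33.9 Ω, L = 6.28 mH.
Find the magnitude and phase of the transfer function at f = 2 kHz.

Step 1 — Angular frequency: ω = 2π·2000 = 1.257e+04 rad/s.
Step 2 — Transfer function: H(jω) = jωL/(R + jωL).
Step 3 — Numerator jωL = j·78.92; denominator R + jωL = 33.9 + j78.92.
Step 4 — H = 0.8442 + j0.3626.
Step 5 — Magnitude: |H| = 0.9188 (-0.7 dB); phase: φ = 23.2°.

|H| = 0.9188 (-0.7 dB), φ = 23.2°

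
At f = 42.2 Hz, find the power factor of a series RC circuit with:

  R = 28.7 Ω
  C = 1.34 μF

Step 1 — Angular frequency: ω = 2π·f = 2π·42.2 = 265.2 rad/s.
Step 2 — Component impedances:
  R: Z = R = 28.7 Ω
  C: Z = 1/(jωC) = -j/(ω·C) = 0 - j2815 Ω
Step 3 — Series combination: Z_total = R + C = 28.7 - j2815 Ω = 2815∠-89.4° Ω.
Step 4 — Power factor: PF = cos(φ) = Re(Z)/|Z| = 28.7/2815 = 0.0102.
Step 5 — Type: Im(Z) = -2815 ⇒ leading (phase φ = -89.4°).

PF = 0.0102 (leading, φ = -89.4°)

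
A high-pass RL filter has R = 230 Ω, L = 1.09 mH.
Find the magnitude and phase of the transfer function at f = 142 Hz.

Step 1 — Angular frequency: ω = 2π·142 = 892.2 rad/s.
Step 2 — Transfer function: H(jω) = jωL/(R + jωL).
Step 3 — Numerator jωL = j·0.9725; denominator R + jωL = 230 + j0.9725.
Step 4 — H = 1.788e-05 + j0.004228.
Step 5 — Magnitude: |H| = 0.004228 (-47.5 dB); phase: φ = 89.8°.

|H| = 0.004228 (-47.5 dB), φ = 89.8°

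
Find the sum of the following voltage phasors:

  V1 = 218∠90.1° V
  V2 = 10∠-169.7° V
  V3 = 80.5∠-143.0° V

Step 1 — Convert each phasor to rectangular form:
  V1 = 218·(cos(90.1°) + j·sin(90.1°)) = -0.3805 + j218 V
  V2 = 10·(cos(-169.7°) + j·sin(-169.7°)) = -9.839 - j1.788 V
  V3 = 80.5·(cos(-143.0°) + j·sin(-143.0°)) = -64.29 - j48.45 V
Step 2 — Sum components: V_total = -74.51 + j167.8 V.
Step 3 — Convert to polar: |V_total| = 183.6 V, ∠V_total = 113.9°.

V_total = 183.6∠113.9° V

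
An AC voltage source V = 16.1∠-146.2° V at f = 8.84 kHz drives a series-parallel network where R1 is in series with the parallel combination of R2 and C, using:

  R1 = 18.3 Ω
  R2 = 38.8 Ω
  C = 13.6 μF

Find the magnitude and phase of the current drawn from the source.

Step 1 — Angular frequency: ω = 2π·f = 2π·8840 = 5.554e+04 rad/s.
Step 2 — Component impedances:
  R1: Z = R = 18.3 Ω
  R2: Z = R = 38.8 Ω
  C: Z = 1/(jωC) = -j/(ω·C) = 0 - j1.324 Ω
Step 3 — Parallel branch: R2 || C = 1/(1/R2 + 1/C) = 0.04511 - j1.322 Ω.
Step 4 — Series with R1: Z_total = R1 + (R2 || C) = 18.35 - j1.322 Ω = 18.39∠-4.1° Ω.
Step 5 — Source phasor: V = 16.1∠-146.2° V = -13.38 - j8.956 V.
Step 6 — Ohm's law: I = V / Z_total = (-13.38 - j8.956) / (18.35 - j1.322) = -0.6905 - j0.538 A.
Step 7 — Convert to polar: |I| = 0.8753 A, ∠I = -142.1°.

I = 0.8753∠-142.1° A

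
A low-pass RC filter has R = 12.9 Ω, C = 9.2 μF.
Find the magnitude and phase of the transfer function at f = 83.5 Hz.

Step 1 — Angular frequency: ω = 2π·83.5 = 524.6 rad/s.
Step 2 — Transfer function: H(jω) = 1/(1 + jωRC).
Step 3 — Denominator: 1 + jωRC = 1 + j·524.6·12.9·9.2e-06 = 1 + j0.06226.
Step 4 — H = 0.9961 - j0.06202.
Step 5 — Magnitude: |H| = 0.9981 (-0.0 dB); phase: φ = -3.6°.

|H| = 0.9981 (-0.0 dB), φ = -3.6°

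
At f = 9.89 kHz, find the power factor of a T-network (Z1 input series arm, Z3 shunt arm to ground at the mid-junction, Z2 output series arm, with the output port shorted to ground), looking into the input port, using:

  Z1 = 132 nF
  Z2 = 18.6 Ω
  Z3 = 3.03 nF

Step 1 — Angular frequency: ω = 2π·f = 2π·9890 = 6.214e+04 rad/s.
Step 2 — Component impedances:
  Z1: Z = 1/(jωC) = -j/(ω·C) = 0 - j121.9 Ω
  Z2: Z = R = 18.6 Ω
  Z3: Z = 1/(jωC) = -j/(ω·C) = 0 - j5311 Ω
Step 3 — With the output port shorted to ground, the output series arm Z2 runs from the junction to ground; the shunt arm Z3 also runs from the junction to ground. They appear in parallel: Z3 || Z2 = 18.6 - j0.06514 Ω.
Step 4 — Series with input arm Z1: Z_in = Z1 + (Z3 || Z2) = 18.6 - j122 Ω = 123.4∠-81.3° Ω.
Step 5 — Power factor: PF = cos(φ) = Re(Z)/|Z| = 18.6/123.4 = 0.1507.
Step 6 — Type: Im(Z) = -122 ⇒ leading (phase φ = -81.3°).

PF = 0.1507 (leading, φ = -81.3°)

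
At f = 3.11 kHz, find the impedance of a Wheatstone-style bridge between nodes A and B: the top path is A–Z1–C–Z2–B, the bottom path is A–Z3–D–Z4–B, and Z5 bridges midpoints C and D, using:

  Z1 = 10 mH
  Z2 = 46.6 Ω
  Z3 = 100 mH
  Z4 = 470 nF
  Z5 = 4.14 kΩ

Step 1 — Angular frequency: ω = 2π·f = 2π·3110 = 1.954e+04 rad/s.
Step 2 — Component impedances:
  Z1: Z = jωL = j·1.954e+04·0.01 = 0 + j195.4 Ω
  Z2: Z = R = 46.6 Ω
  Z3: Z = jωL = j·1.954e+04·0.1 = 0 + j1954 Ω
  Z4: Z = 1/(jωC) = -j/(ω·C) = 0 - j108.9 Ω
  Z5: Z = R = 4140 Ω
Step 3 — Bridge requires nodal analysis (the Z5 bridge couples midpoints C and D, so the two paths cannot be reduced to a simple series/parallel combination). Setting node B to ground and injecting 1 A at node A, the 3-node admittance system at A, C, D solves to V_A = Z_AB = 37.65 + j177.3 Ω = 181.3∠78.0° Ω.

Z = 37.65 + j177.3 Ω = 181.3∠78.0° Ω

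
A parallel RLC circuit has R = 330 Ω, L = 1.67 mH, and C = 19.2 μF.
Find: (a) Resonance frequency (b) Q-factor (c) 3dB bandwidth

Step 1 — Resonance: ω₀ = 1/√(LC) = 1/√(0.00167·1.92e-05) = 5585 rad/s.
Step 2 — f₀ = ω₀/(2π) = 888.8 Hz.
Step 3 — Parallel Q: Q = R/(ω₀L) = 330/(5585·0.00167) = 35.38.
Step 4 — Bandwidth: Δω = ω₀/Q = 157.8 rad/s; BW = Δω/(2π) = 25.12 Hz.

(a) f₀ = 888.8 Hz  (b) Q = 35.38  (c) BW = 25.12 Hz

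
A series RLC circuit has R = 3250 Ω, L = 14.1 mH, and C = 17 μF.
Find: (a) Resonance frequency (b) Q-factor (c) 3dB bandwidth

Step 1 — Resonance: ω₀ = 1/√(LC) = 1/√(0.0141·1.7e-05) = 2043 rad/s.
Step 2 — f₀ = ω₀/(2π) = 325.1 Hz.
Step 3 — Series Q: Q = ω₀L/R = 2043·0.0141/3250 = 0.008861.
Step 4 — Bandwidth: Δω = ω₀/Q = 2.305e+05 rad/s; BW = Δω/(2π) = 3.668e+04 Hz.

(a) f₀ = 325.1 Hz  (b) Q = 0.008861  (c) BW = 3.668e+04 Hz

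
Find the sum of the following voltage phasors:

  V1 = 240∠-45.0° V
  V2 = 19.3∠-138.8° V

Step 1 — Convert each phasor to rectangular form:
  V1 = 240·(cos(-45.0°) + j·sin(-45.0°)) = 169.7 - j169.7 V
  V2 = 19.3·(cos(-138.8°) + j·sin(-138.8°)) = -14.52 - j12.71 V
Step 2 — Sum components: V_total = 155.2 - j182.4 V.
Step 3 — Convert to polar: |V_total| = 239.5 V, ∠V_total = -49.6°.

V_total = 239.5∠-49.6° V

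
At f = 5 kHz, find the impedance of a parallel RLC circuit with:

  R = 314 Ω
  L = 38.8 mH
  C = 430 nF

Step 1 — Angular frequency: ω = 2π·f = 2π·5000 = 3.142e+04 rad/s.
Step 2 — Component impedances:
  R: Z = R = 314 Ω
  L: Z = jωL = j·3.142e+04·0.0388 = 0 + j1219 Ω
  C: Z = 1/(jωC) = -j/(ω·C) = 0 - j74.03 Ω
Step 3 — Parallel combination: 1/Z_total = 1/R + 1/L + 1/C; Z_total = 18.61 - j74.14 Ω = 76.44∠-75.9° Ω.

Z = 18.61 - j74.14 Ω = 76.44∠-75.9° Ω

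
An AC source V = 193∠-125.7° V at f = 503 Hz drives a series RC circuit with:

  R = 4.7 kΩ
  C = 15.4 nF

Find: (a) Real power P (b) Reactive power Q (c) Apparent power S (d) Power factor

Step 1 — Angular frequency: ω = 2π·f = 2π·503 = 3160 rad/s.
Step 2 — Component impedances:
  R: Z = R = 4700 Ω
  C: Z = 1/(jωC) = -j/(ω·C) = 0 - j2.055e+04 Ω
Step 3 — Series combination: Z_total = R + C = 4700 - j2.055e+04 Ω = 2.108e+04∠-77.1° Ω.
Step 4 — Source phasor: V = 193∠-125.7° V = -112.6 - j156.7 V.
Step 5 — Current: I = V / Z = 0.006057 - j0.006867 A = 0.009157∠-48.6° A.
Step 6 — Complex power: S = V·I* = 0.3941 - j1.723 VA.
Step 7 — Real power: P = Re(S) = 0.3941 W.
Step 8 — Reactive power: Q = Im(S) = -1.723 VAR.
Step 9 — Apparent power: |S| = 1.767 VA.
Step 10 — Power factor: PF = P/|S| = 0.223 (leading).

(a) P = 0.3941 W  (b) Q = -1.723 VAR  (c) S = 1.767 VA  (d) PF = 0.223 (leading)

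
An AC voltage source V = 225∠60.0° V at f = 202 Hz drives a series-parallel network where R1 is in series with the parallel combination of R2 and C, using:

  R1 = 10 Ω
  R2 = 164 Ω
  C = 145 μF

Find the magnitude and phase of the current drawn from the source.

Step 1 — Angular frequency: ω = 2π·f = 2π·202 = 1269 rad/s.
Step 2 — Component impedances:
  R1: Z = R = 10 Ω
  R2: Z = R = 164 Ω
  C: Z = 1/(jωC) = -j/(ω·C) = 0 - j5.434 Ω
Step 3 — Parallel branch: R2 || C = 1/(1/R2 + 1/C) = 0.1798 - j5.428 Ω.
Step 4 — Series with R1: Z_total = R1 + (R2 || C) = 10.18 - j5.428 Ω = 11.54∠-28.1° Ω.
Step 5 — Source phasor: V = 225∠60.0° V = 112.5 + j194.9 V.
Step 6 — Ohm's law: I = V / Z_total = (112.5 + j194.9) / (10.18 - j5.428) = 0.6581 + j19.49 A.
Step 7 — Convert to polar: |I| = 19.5 A, ∠I = 88.1°.

I = 19.5∠88.1° A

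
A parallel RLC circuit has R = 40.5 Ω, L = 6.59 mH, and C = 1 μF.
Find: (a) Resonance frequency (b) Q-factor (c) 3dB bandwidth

Step 1 — Resonance: ω₀ = 1/√(LC) = 1/√(0.00659·1e-06) = 1.232e+04 rad/s.
Step 2 — f₀ = ω₀/(2π) = 1961 Hz.
Step 3 — Parallel Q: Q = R/(ω₀L) = 40.5/(1.232e+04·0.00659) = 0.4989.
Step 4 — Bandwidth: Δω = ω₀/Q = 2.469e+04 rad/s; BW = Δω/(2π) = 3930 Hz.

(a) f₀ = 1961 Hz  (b) Q = 0.4989  (c) BW = 3930 Hz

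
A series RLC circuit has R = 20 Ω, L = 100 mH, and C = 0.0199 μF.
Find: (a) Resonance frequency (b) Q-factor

Step 1 — Resonance condition Im(Z)=0 gives ω₀ = 1/√(LC).
Step 2 — ω₀ = 1/√(0.1·1.99e-08) = 2.242e+04 rad/s.
Step 3 — f₀ = ω₀/(2π) = 3568 Hz.
Step 4 — Series Q: Q = ω₀L/R = 2.242e+04·0.1/20 = 112.1.

(a) f₀ = 3568 Hz  (b) Q = 112.1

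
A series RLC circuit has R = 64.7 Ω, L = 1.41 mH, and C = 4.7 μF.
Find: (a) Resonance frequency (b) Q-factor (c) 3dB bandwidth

Step 1 — Resonance: ω₀ = 1/√(LC) = 1/√(0.00141·4.7e-06) = 1.228e+04 rad/s.
Step 2 — f₀ = ω₀/(2π) = 1955 Hz.
Step 3 — Series Q: Q = ω₀L/R = 1.228e+04·0.00141/64.7 = 0.2677.
Step 4 — Bandwidth: Δω = ω₀/Q = 4.589e+04 rad/s; BW = Δω/(2π) = 7303 Hz.

(a) f₀ = 1955 Hz  (b) Q = 0.2677  (c) BW = 7303 Hz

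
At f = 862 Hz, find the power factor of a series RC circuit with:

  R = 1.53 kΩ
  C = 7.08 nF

Step 1 — Angular frequency: ω = 2π·f = 2π·862 = 5416 rad/s.
Step 2 — Component impedances:
  R: Z = R = 1530 Ω
  C: Z = 1/(jωC) = -j/(ω·C) = 0 - j2.608e+04 Ω
Step 3 — Series combination: Z_total = R + C = 1530 - j2.608e+04 Ω = 2.612e+04∠-86.6° Ω.
Step 4 — Power factor: PF = cos(φ) = Re(Z)/|Z| = 1530/26123 = 0.05857.
Step 5 — Type: Im(Z) = -2.608e+04 ⇒ leading (phase φ = -86.6°).

PF = 0.05857 (leading, φ = -86.6°)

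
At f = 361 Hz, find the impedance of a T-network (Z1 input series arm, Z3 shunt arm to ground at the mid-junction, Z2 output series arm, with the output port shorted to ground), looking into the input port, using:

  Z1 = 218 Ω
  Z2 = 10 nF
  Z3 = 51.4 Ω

Step 1 — Angular frequency: ω = 2π·f = 2π·361 = 2268 rad/s.
Step 2 — Component impedances:
  Z1: Z = R = 218 Ω
  Z2: Z = 1/(jωC) = -j/(ω·C) = 0 - j4.409e+04 Ω
  Z3: Z = R = 51.4 Ω
Step 3 — With the output port shorted to ground, the output series arm Z2 runs from the junction to ground; the shunt arm Z3 also runs from the junction to ground. They appear in parallel: Z3 || Z2 = 51.4 - j0.05993 Ω.
Step 4 — Series with input arm Z1: Z_in = Z1 + (Z3 || Z2) = 269.4 - j0.05993 Ω = 269.4∠-0.0° Ω.

Z = 269.4 - j0.05993 Ω = 269.4∠-0.0° Ω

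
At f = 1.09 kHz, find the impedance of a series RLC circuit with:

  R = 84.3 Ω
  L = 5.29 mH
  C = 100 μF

Step 1 — Angular frequency: ω = 2π·f = 2π·1090 = 6849 rad/s.
Step 2 — Component impedances:
  R: Z = R = 84.3 Ω
  L: Z = jωL = j·6849·0.00529 = 0 + j36.23 Ω
  C: Z = 1/(jωC) = -j/(ω·C) = 0 - j1.46 Ω
Step 3 — Series combination: Z_total = R + L + C = 84.3 + j34.77 Ω = 91.19∠22.4° Ω.

Z = 84.3 + j34.77 Ω = 91.19∠22.4° Ω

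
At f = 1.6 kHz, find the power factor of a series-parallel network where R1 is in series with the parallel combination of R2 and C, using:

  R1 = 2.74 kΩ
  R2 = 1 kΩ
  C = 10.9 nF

Step 1 — Angular frequency: ω = 2π·f = 2π·1600 = 1.005e+04 rad/s.
Step 2 — Component impedances:
  R1: Z = R = 2740 Ω
  R2: Z = R = 1000 Ω
  C: Z = 1/(jωC) = -j/(ω·C) = 0 - j9126 Ω
Step 3 — Parallel branch: R2 || C = 1/(1/R2 + 1/C) = 988.1 - j108.3 Ω.
Step 4 — Series with R1: Z_total = R1 + (R2 || C) = 3728 - j108.3 Ω = 3730∠-1.7° Ω.
Step 5 — Power factor: PF = cos(φ) = Re(Z)/|Z| = 3728.1/3729.7 = 0.9996.
Step 6 — Type: Im(Z) = -108.3 ⇒ leading (phase φ = -1.7°).

PF = 0.9996 (leading, φ = -1.7°)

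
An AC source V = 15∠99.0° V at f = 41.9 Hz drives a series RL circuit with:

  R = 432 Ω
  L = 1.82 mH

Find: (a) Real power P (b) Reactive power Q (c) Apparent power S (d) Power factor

Step 1 — Angular frequency: ω = 2π·f = 2π·41.9 = 263.3 rad/s.
Step 2 — Component impedances:
  R: Z = R = 432 Ω
  L: Z = jωL = j·263.3·0.00182 = 0 + j0.4791 Ω
Step 3 — Series combination: Z_total = R + L = 432 + j0.4791 Ω = 432∠0.1° Ω.
Step 4 — Source phasor: V = 15∠99.0° V = -2.347 + j14.82 V.
Step 5 — Current: I = V / Z = -0.005394 + j0.0343 A = 0.03472∠98.9° A.
Step 6 — Complex power: S = V·I* = 0.5208 + j0.0005777 VA.
Step 7 — Real power: P = Re(S) = 0.5208 W.
Step 8 — Reactive power: Q = Im(S) = 0.0005777 VAR.
Step 9 — Apparent power: |S| = 0.5208 VA.
Step 10 — Power factor: PF = P/|S| = 1 (lagging).

(a) P = 0.5208 W  (b) Q = 0.0005777 VAR  (c) S = 0.5208 VA  (d) PF = 1 (lagging)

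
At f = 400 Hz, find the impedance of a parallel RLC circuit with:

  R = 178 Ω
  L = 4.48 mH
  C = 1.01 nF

Step 1 — Angular frequency: ω = 2π·f = 2π·400 = 2513 rad/s.
Step 2 — Component impedances:
  R: Z = R = 178 Ω
  L: Z = jωL = j·2513·0.00448 = 0 + j11.26 Ω
  C: Z = 1/(jωC) = -j/(ω·C) = 0 - j3.939e+05 Ω
Step 3 — Parallel combination: 1/Z_total = 1/R + 1/L + 1/C; Z_total = 0.7094 + j11.21 Ω = 11.24∠86.4° Ω.

Z = 0.7094 + j11.21 Ω = 11.24∠86.4° Ω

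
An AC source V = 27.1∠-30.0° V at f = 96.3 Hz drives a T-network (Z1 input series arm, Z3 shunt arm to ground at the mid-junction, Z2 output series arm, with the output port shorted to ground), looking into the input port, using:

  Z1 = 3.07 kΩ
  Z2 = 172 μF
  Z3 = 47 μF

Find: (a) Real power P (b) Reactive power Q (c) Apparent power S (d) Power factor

Step 1 — Angular frequency: ω = 2π·f = 2π·96.3 = 605.1 rad/s.
Step 2 — Component impedances:
  Z1: Z = R = 3070 Ω
  Z2: Z = 1/(jωC) = -j/(ω·C) = 0 - j9.609 Ω
  Z3: Z = 1/(jωC) = -j/(ω·C) = 0 - j35.16 Ω
Step 3 — With the output port shorted to ground, the output series arm Z2 runs from the junction to ground; the shunt arm Z3 also runs from the junction to ground. They appear in parallel: Z3 || Z2 = 0 - j7.547 Ω.
Step 4 — Series with input arm Z1: Z_in = Z1 + (Z3 || Z2) = 3070 - j7.547 Ω = 3070∠-0.1° Ω.
Step 5 — Source phasor: V = 27.1∠-30.0° V = 23.47 - j13.55 V.
Step 6 — Current: I = V / Z = 0.007656 - j0.004395 A = 0.008827∠-29.9° A.
Step 7 — Complex power: S = V·I* = 0.2392 - j0.000588 VA.
Step 8 — Real power: P = Re(S) = 0.2392 W.
Step 9 — Reactive power: Q = Im(S) = -0.000588 VAR.
Step 10 — Apparent power: |S| = 0.2392 VA.
Step 11 — Power factor: PF = P/|S| = 1 (leading).

(a) P = 0.2392 W  (b) Q = -0.000588 VAR  (c) S = 0.2392 VA  (d) PF = 1 (leading)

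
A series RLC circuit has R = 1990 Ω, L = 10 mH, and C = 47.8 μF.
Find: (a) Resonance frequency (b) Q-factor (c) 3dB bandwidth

Step 1 — Resonance: ω₀ = 1/√(LC) = 1/√(0.01·4.78e-05) = 1446 rad/s.
Step 2 — f₀ = ω₀/(2π) = 230.2 Hz.
Step 3 — Series Q: Q = ω₀L/R = 1446·0.01/1990 = 0.007268.
Step 4 — Bandwidth: Δω = ω₀/Q = 1.99e+05 rad/s; BW = Δω/(2π) = 3.167e+04 Hz.

(a) f₀ = 230.2 Hz  (b) Q = 0.007268  (c) BW = 3.167e+04 Hz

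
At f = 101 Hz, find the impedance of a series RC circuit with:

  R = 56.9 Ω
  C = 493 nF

Step 1 — Angular frequency: ω = 2π·f = 2π·101 = 634.6 rad/s.
Step 2 — Component impedances:
  R: Z = R = 56.9 Ω
  C: Z = 1/(jωC) = -j/(ω·C) = 0 - j3196 Ω
Step 3 — Series combination: Z_total = R + C = 56.9 - j3196 Ω = 3197∠-89.0° Ω.

Z = 56.9 - j3196 Ω = 3197∠-89.0° Ω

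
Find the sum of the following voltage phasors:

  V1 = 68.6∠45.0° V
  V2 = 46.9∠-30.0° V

Step 1 — Convert each phasor to rectangular form:
  V1 = 68.6·(cos(45.0°) + j·sin(45.0°)) = 48.51 + j48.51 V
  V2 = 46.9·(cos(-30.0°) + j·sin(-30.0°)) = 40.62 - j23.45 V
Step 2 — Sum components: V_total = 89.12 + j25.06 V.
Step 3 — Convert to polar: |V_total| = 92.58 V, ∠V_total = 15.7°.

V_total = 92.58∠15.7° V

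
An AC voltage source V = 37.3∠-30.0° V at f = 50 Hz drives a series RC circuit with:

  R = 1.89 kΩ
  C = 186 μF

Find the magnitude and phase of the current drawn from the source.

Step 1 — Angular frequency: ω = 2π·f = 2π·50 = 314.2 rad/s.
Step 2 — Component impedances:
  R: Z = R = 1890 Ω
  C: Z = 1/(jωC) = -j/(ω·C) = 0 - j17.11 Ω
Step 3 — Series combination: Z_total = R + C = 1890 - j17.11 Ω = 1890∠-0.5° Ω.
Step 4 — Source phasor: V = 37.3∠-30.0° V = 32.3 - j18.65 V.
Step 5 — Ohm's law: I = V / Z_total = (32.3 - j18.65) / (1890 - j17.11) = 0.01718 - j0.009712 A.
Step 6 — Convert to polar: |I| = 0.01973 A, ∠I = -29.5°.

I = 0.01973∠-29.5° A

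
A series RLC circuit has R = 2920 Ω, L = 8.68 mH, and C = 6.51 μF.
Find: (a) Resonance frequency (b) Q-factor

Step 1 — Resonance condition Im(Z)=0 gives ω₀ = 1/√(LC).
Step 2 — ω₀ = 1/√(0.00868·6.51e-06) = 4207 rad/s.
Step 3 — f₀ = ω₀/(2π) = 669.5 Hz.
Step 4 — Series Q: Q = ω₀L/R = 4207·0.00868/2920 = 0.01251.

(a) f₀ = 669.5 Hz  (b) Q = 0.01251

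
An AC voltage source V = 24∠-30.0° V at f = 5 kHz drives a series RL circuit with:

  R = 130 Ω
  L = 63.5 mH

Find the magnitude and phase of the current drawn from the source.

Step 1 — Angular frequency: ω = 2π·f = 2π·5000 = 3.142e+04 rad/s.
Step 2 — Component impedances:
  R: Z = R = 130 Ω
  L: Z = jωL = j·3.142e+04·0.0635 = 0 + j1995 Ω
Step 3 — Series combination: Z_total = R + L = 130 + j1995 Ω = 1999∠86.3° Ω.
Step 4 — Source phasor: V = 24∠-30.0° V = 20.78 - j12 V.
Step 5 — Ohm's law: I = V / Z_total = (20.78 - j12) / (130 + j1995) = -0.005314 - j0.01077 A.
Step 6 — Convert to polar: |I| = 0.01201 A, ∠I = -116.3°.

I = 0.01201∠-116.3° A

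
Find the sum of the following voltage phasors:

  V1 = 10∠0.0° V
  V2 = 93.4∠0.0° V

Step 1 — Convert each phasor to rectangular form:
  V1 = 10·(cos(0.0°) + j·sin(0.0°)) = 10 V
  V2 = 93.4·(cos(0.0°) + j·sin(0.0°)) = 93.4 V
Step 2 — Sum components: V_total = 103.4 V.
Step 3 — Convert to polar: |V_total| = 103.4 V, ∠V_total = 0.0°.

V_total = 103.4∠0.0° V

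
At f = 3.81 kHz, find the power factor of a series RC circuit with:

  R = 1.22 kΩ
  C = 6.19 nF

Step 1 — Angular frequency: ω = 2π·f = 2π·3810 = 2.394e+04 rad/s.
Step 2 — Component impedances:
  R: Z = R = 1220 Ω
  C: Z = 1/(jωC) = -j/(ω·C) = 0 - j6748 Ω
Step 3 — Series combination: Z_total = R + C = 1220 - j6748 Ω = 6858∠-79.8° Ω.
Step 4 — Power factor: PF = cos(φ) = Re(Z)/|Z| = 1220/6858 = 0.1779.
Step 5 — Type: Im(Z) = -6748 ⇒ leading (phase φ = -79.8°).

PF = 0.1779 (leading, φ = -79.8°)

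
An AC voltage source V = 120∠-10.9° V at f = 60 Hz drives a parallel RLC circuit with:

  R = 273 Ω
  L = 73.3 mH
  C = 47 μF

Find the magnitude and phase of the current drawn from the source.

Step 1 — Angular frequency: ω = 2π·f = 2π·60 = 377 rad/s.
Step 2 — Component impedances:
  R: Z = R = 273 Ω
  L: Z = jωL = j·377·0.0733 = 0 + j27.63 Ω
  C: Z = 1/(jωC) = -j/(ω·C) = 0 - j56.44 Ω
Step 3 — Parallel combination: 1/Z_total = 1/R + 1/L + 1/C; Z_total = 10.33 + j52.09 Ω = 53.11∠78.8° Ω.
Step 4 — Source phasor: V = 120∠-10.9° V = 117.8 - j22.69 V.
Step 5 — Ohm's law: I = V / Z_total = (117.8 - j22.69) / (10.33 + j52.09) = 0.01253 - j2.259 A.
Step 6 — Convert to polar: |I| = 2.26 A, ∠I = -89.7°.

I = 2.26∠-89.7° A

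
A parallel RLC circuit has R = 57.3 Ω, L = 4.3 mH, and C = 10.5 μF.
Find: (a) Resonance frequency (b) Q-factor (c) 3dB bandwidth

Step 1 — Resonance: ω₀ = 1/√(LC) = 1/√(0.0043·1.05e-05) = 4706 rad/s.
Step 2 — f₀ = ω₀/(2π) = 749 Hz.
Step 3 — Parallel Q: Q = R/(ω₀L) = 57.3/(4706·0.0043) = 2.831.
Step 4 — Bandwidth: Δω = ω₀/Q = 1662 rad/s; BW = Δω/(2π) = 264.5 Hz.

(a) f₀ = 749 Hz  (b) Q = 2.831  (c) BW = 264.5 Hz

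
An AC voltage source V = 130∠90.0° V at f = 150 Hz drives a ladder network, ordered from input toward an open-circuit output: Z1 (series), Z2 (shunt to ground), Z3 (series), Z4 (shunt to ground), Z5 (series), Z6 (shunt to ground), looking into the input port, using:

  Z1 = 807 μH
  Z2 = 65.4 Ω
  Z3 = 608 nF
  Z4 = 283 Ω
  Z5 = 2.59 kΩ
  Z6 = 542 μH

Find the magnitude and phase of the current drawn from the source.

Step 1 — Angular frequency: ω = 2π·f = 2π·150 = 942.5 rad/s.
Step 2 — Component impedances:
  Z1: Z = jωL = j·942.5·0.000807 = 0 + j0.7606 Ω
  Z2: Z = R = 65.4 Ω
  Z3: Z = 1/(jωC) = -j/(ω·C) = 0 - j1745 Ω
  Z4: Z = R = 283 Ω
  Z5: Z = R = 2590 Ω
  Z6: Z = jωL = j·942.5·0.000542 = 0 + j0.5108 Ω
Step 3 — Ladder network (open output): work backward from the far end, alternating series and parallel combinations. Z_in = 64.96 - j1.61 Ω = 64.98∠-1.4° Ω.
Step 4 — Source phasor: V = 130∠90.0° V = 0 + j130 V.
Step 5 — Ohm's law: I = V / Z_total = (0 + j130) / (64.96 - j1.61) = -0.04957 + j2 A.
Step 6 — Convert to polar: |I| = 2 A, ∠I = 91.4°.

I = 2∠91.4° A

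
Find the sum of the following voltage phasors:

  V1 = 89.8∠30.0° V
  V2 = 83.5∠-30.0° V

Step 1 — Convert each phasor to rectangular form:
  V1 = 89.8·(cos(30.0°) + j·sin(30.0°)) = 77.77 + j44.9 V
  V2 = 83.5·(cos(-30.0°) + j·sin(-30.0°)) = 72.31 - j41.75 V
Step 2 — Sum components: V_total = 150.1 + j3.15 V.
Step 3 — Convert to polar: |V_total| = 150.1 V, ∠V_total = 1.2°.

V_total = 150.1∠1.2° V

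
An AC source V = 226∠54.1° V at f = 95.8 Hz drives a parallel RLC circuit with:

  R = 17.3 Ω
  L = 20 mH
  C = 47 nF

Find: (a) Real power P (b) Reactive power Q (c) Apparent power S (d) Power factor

Step 1 — Angular frequency: ω = 2π·f = 2π·95.8 = 601.9 rad/s.
Step 2 — Component impedances:
  R: Z = R = 17.3 Ω
  L: Z = jωL = j·601.9·0.02 = 0 + j12.04 Ω
  C: Z = 1/(jωC) = -j/(ω·C) = 0 - j3.535e+04 Ω
Step 3 — Parallel combination: 1/Z_total = 1/R + 1/L + 1/C; Z_total = 5.647 + j8.112 Ω = 9.884∠55.2° Ω.
Step 4 — Source phasor: V = 226∠54.1° V = 132.5 + j183.1 V.
Step 5 — Current: I = V / Z = 22.86 - j0.4222 A = 22.87∠-1.1° A.
Step 6 — Complex power: S = V·I* = 2952 + j4241 VA.
Step 7 — Real power: P = Re(S) = 2952 W.
Step 8 — Reactive power: Q = Im(S) = 4241 VAR.
Step 9 — Apparent power: |S| = 5168 VA.
Step 10 — Power factor: PF = P/|S| = 0.5713 (lagging).

(a) P = 2952 W  (b) Q = 4241 VAR  (c) S = 5168 VA  (d) PF = 0.5713 (lagging)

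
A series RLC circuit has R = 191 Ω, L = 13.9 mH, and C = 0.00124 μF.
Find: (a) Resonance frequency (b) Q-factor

Step 1 — Resonance condition Im(Z)=0 gives ω₀ = 1/√(LC).
Step 2 — ω₀ = 1/√(0.0139·1.24e-09) = 2.409e+05 rad/s.
Step 3 — f₀ = ω₀/(2π) = 3.834e+04 Hz.
Step 4 — Series Q: Q = ω₀L/R = 2.409e+05·0.0139/191 = 17.53.

(a) f₀ = 3.834e+04 Hz  (b) Q = 17.53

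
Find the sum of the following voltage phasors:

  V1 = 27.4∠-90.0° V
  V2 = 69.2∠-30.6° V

Step 1 — Convert each phasor to rectangular form:
  V1 = 27.4·(cos(-90.0°) + j·sin(-90.0°)) = 0 - j27.4 V
  V2 = 69.2·(cos(-30.6°) + j·sin(-30.6°)) = 59.56 - j35.23 V
Step 2 — Sum components: V_total = 59.56 - j62.63 V.
Step 3 — Convert to polar: |V_total| = 86.43 V, ∠V_total = -46.4°.

V_total = 86.43∠-46.4° V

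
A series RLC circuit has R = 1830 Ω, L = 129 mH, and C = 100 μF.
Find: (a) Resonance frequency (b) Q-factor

Step 1 — Resonance condition Im(Z)=0 gives ω₀ = 1/√(LC).
Step 2 — ω₀ = 1/√(0.129·0.0001) = 278.4 rad/s.
Step 3 — f₀ = ω₀/(2π) = 44.31 Hz.
Step 4 — Series Q: Q = ω₀L/R = 278.4·0.129/1830 = 0.01963.

(a) f₀ = 44.31 Hz  (b) Q = 0.01963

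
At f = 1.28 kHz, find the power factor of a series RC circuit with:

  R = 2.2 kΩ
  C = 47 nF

Step 1 — Angular frequency: ω = 2π·f = 2π·1280 = 8042 rad/s.
Step 2 — Component impedances:
  R: Z = R = 2200 Ω
  C: Z = 1/(jωC) = -j/(ω·C) = 0 - j2646 Ω
Step 3 — Series combination: Z_total = R + C = 2200 - j2646 Ω = 3441∠-50.3° Ω.
Step 4 — Power factor: PF = cos(φ) = Re(Z)/|Z| = 2200/3440.8 = 0.6394.
Step 5 — Type: Im(Z) = -2646 ⇒ leading (phase φ = -50.3°).

PF = 0.6394 (leading, φ = -50.3°)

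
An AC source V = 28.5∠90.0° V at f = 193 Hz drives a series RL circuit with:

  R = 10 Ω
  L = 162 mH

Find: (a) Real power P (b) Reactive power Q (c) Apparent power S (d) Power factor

Step 1 — Angular frequency: ω = 2π·f = 2π·193 = 1213 rad/s.
Step 2 — Component impedances:
  R: Z = R = 10 Ω
  L: Z = jωL = j·1213·0.162 = 0 + j196.5 Ω
Step 3 — Series combination: Z_total = R + L = 10 + j196.5 Ω = 196.7∠87.1° Ω.
Step 4 — Source phasor: V = 28.5∠90.0° V = 0 + j28.5 V.
Step 5 — Current: I = V / Z = 0.1447 + j0.007366 A = 0.1449∠2.9° A.
Step 6 — Complex power: S = V·I* = 0.2099 + j4.124 VA.
Step 7 — Real power: P = Re(S) = 0.2099 W.
Step 8 — Reactive power: Q = Im(S) = 4.124 VAR.
Step 9 — Apparent power: |S| = 4.129 VA.
Step 10 — Power factor: PF = P/|S| = 0.05084 (lagging).

(a) P = 0.2099 W  (b) Q = 4.124 VAR  (c) S = 4.129 VA  (d) PF = 0.05084 (lagging)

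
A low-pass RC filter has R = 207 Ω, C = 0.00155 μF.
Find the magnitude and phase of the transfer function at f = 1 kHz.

Step 1 — Angular frequency: ω = 2π·1000 = 6283 rad/s.
Step 2 — Transfer function: H(jω) = 1/(1 + jωRC).
Step 3 — Denominator: 1 + jωRC = 1 + j·6283·207·1.55e-09 = 1 + j0.002016.
Step 4 — H = 1 - j0.002016.
Step 5 — Magnitude: |H| = 1 (-0.0 dB); phase: φ = -0.1°.

|H| = 1 (-0.0 dB), φ = -0.1°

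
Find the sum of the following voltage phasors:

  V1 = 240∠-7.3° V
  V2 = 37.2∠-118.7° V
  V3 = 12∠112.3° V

Step 1 — Convert each phasor to rectangular form:
  V1 = 240·(cos(-7.3°) + j·sin(-7.3°)) = 238.1 - j30.5 V
  V2 = 37.2·(cos(-118.7°) + j·sin(-118.7°)) = -17.86 - j32.63 V
  V3 = 12·(cos(112.3°) + j·sin(112.3°)) = -4.553 + j11.1 V
Step 2 — Sum components: V_total = 215.6 - j52.02 V.
Step 3 — Convert to polar: |V_total| = 221.8 V, ∠V_total = -13.6°.

V_total = 221.8∠-13.6° V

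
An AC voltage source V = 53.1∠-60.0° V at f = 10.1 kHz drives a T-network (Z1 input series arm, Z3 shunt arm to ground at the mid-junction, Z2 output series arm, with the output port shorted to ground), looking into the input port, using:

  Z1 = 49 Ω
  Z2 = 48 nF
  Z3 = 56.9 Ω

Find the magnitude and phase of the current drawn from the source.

Step 1 — Angular frequency: ω = 2π·f = 2π·1.01e+04 = 6.346e+04 rad/s.
Step 2 — Component impedances:
  Z1: Z = R = 49 Ω
  Z2: Z = 1/(jωC) = -j/(ω·C) = 0 - j328.3 Ω
  Z3: Z = R = 56.9 Ω
Step 3 — With the output port shorted to ground, the output series arm Z2 runs from the junction to ground; the shunt arm Z3 also runs from the junction to ground. They appear in parallel: Z3 || Z2 = 55.24 - j9.574 Ω.
Step 4 — Series with input arm Z1: Z_in = Z1 + (Z3 || Z2) = 104.2 - j9.574 Ω = 104.7∠-5.2° Ω.
Step 5 — Source phasor: V = 53.1∠-60.0° V = 26.55 - j45.99 V.
Step 6 — Ohm's law: I = V / Z_total = (26.55 - j45.99) / (104.2 - j9.574) = 0.2927 - j0.4143 A.
Step 7 — Convert to polar: |I| = 0.5073 A, ∠I = -54.8°.

I = 0.5073∠-54.8° A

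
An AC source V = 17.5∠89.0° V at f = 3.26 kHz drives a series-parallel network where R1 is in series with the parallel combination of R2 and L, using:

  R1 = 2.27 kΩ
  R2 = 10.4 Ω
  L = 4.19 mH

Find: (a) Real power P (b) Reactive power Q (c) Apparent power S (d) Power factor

Step 1 — Angular frequency: ω = 2π·f = 2π·3260 = 2.048e+04 rad/s.
Step 2 — Component impedances:
  R1: Z = R = 2270 Ω
  R2: Z = R = 10.4 Ω
  L: Z = jωL = j·2.048e+04·0.00419 = 0 + j85.82 Ω
Step 3 — Parallel branch: R2 || L = 1/(1/R2 + 1/L) = 10.25 + j1.242 Ω.
Step 4 — Series with R1: Z_total = R1 + (R2 || L) = 2280 + j1.242 Ω = 2280∠0.0° Ω.
Step 5 — Source phasor: V = 17.5∠89.0° V = 0.3054 + j17.5 V.
Step 6 — Current: I = V / Z = 0.0001381 + j0.007673 A = 0.007675∠89.0° A.
Step 7 — Complex power: S = V·I* = 0.1343 + j7.315e-05 VA.
Step 8 — Real power: P = Re(S) = 0.1343 W.
Step 9 — Reactive power: Q = Im(S) = 7.315e-05 VAR.
Step 10 — Apparent power: |S| = 0.1343 VA.
Step 11 — Power factor: PF = P/|S| = 1 (lagging).

(a) P = 0.1343 W  (b) Q = 7.315e-05 VAR  (c) S = 0.1343 VA  (d) PF = 1 (lagging)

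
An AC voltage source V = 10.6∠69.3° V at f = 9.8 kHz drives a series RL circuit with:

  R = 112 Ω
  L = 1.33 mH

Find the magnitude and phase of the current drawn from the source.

Step 1 — Angular frequency: ω = 2π·f = 2π·9800 = 6.158e+04 rad/s.
Step 2 — Component impedances:
  R: Z = R = 112 Ω
  L: Z = jωL = j·6.158e+04·0.00133 = 0 + j81.9 Ω
Step 3 — Series combination: Z_total = R + L = 112 + j81.9 Ω = 138.7∠36.2° Ω.
Step 4 — Source phasor: V = 10.6∠69.3° V = 3.747 + j9.916 V.
Step 5 — Ohm's law: I = V / Z_total = (3.747 + j9.916) / (112 + j81.9) = 0.06398 + j0.04175 A.
Step 6 — Convert to polar: |I| = 0.0764 A, ∠I = 33.1°.

I = 0.0764∠33.1° A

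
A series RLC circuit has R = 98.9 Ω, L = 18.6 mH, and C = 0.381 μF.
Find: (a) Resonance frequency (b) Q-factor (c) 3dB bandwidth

Step 1 — Resonance: ω₀ = 1/√(LC) = 1/√(0.0186·3.81e-07) = 1.188e+04 rad/s.
Step 2 — f₀ = ω₀/(2π) = 1891 Hz.
Step 3 — Series Q: Q = ω₀L/R = 1.188e+04·0.0186/98.9 = 2.234.
Step 4 — Bandwidth: Δω = ω₀/Q = 5317 rad/s; BW = Δω/(2π) = 846.3 Hz.

(a) f₀ = 1891 Hz  (b) Q = 2.234  (c) BW = 846.3 Hz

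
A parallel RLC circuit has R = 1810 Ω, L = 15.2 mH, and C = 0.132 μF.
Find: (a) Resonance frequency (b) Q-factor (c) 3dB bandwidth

Step 1 — Resonance: ω₀ = 1/√(LC) = 1/√(0.0152·1.32e-07) = 2.232e+04 rad/s.
Step 2 — f₀ = ω₀/(2π) = 3553 Hz.
Step 3 — Parallel Q: Q = R/(ω₀L) = 1810/(2.232e+04·0.0152) = 5.334.
Step 4 — Bandwidth: Δω = ω₀/Q = 4186 rad/s; BW = Δω/(2π) = 666.1 Hz.

(a) f₀ = 3553 Hz  (b) Q = 5.334  (c) BW = 666.1 Hz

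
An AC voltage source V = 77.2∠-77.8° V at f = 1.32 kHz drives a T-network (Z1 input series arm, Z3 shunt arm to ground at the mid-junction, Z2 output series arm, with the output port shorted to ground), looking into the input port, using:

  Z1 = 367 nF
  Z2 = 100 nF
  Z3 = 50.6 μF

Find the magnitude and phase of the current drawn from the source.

Step 1 — Angular frequency: ω = 2π·f = 2π·1320 = 8294 rad/s.
Step 2 — Component impedances:
  Z1: Z = 1/(jωC) = -j/(ω·C) = 0 - j328.5 Ω
  Z2: Z = 1/(jωC) = -j/(ω·C) = 0 - j1206 Ω
  Z3: Z = 1/(jωC) = -j/(ω·C) = 0 - j2.383 Ω
Step 3 — With the output port shorted to ground, the output series arm Z2 runs from the junction to ground; the shunt arm Z3 also runs from the junction to ground. They appear in parallel: Z3 || Z2 = 0 - j2.378 Ω.
Step 4 — Series with input arm Z1: Z_in = Z1 + (Z3 || Z2) = 0 - j330.9 Ω = 330.9∠-90.0° Ω.
Step 5 — Source phasor: V = 77.2∠-77.8° V = 16.31 - j75.46 V.
Step 6 — Ohm's law: I = V / Z_total = (16.31 - j75.46) / (0 - j330.9) = 0.228 + j0.0493 A.
Step 7 — Convert to polar: |I| = 0.2333 A, ∠I = 12.2°.

I = 0.2333∠12.2° A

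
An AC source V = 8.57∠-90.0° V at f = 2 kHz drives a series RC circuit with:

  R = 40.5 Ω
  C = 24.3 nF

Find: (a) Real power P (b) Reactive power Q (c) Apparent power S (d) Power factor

Step 1 — Angular frequency: ω = 2π·f = 2π·2000 = 1.257e+04 rad/s.
Step 2 — Component impedances:
  R: Z = R = 40.5 Ω
  C: Z = 1/(jωC) = -j/(ω·C) = 0 - j3275 Ω
Step 3 — Series combination: Z_total = R + C = 40.5 - j3275 Ω = 3275∠-89.3° Ω.
Step 4 — Source phasor: V = 8.57∠-90.0° V = 0 - j8.57 V.
Step 5 — Current: I = V / Z = 0.002617 - j3.236e-05 A = 0.002617∠-0.7° A.
Step 6 — Complex power: S = V·I* = 0.0002773 - j0.02242 VA.
Step 7 — Real power: P = Re(S) = 0.0002773 W.
Step 8 — Reactive power: Q = Im(S) = -0.02242 VAR.
Step 9 — Apparent power: |S| = 0.02243 VA.
Step 10 — Power factor: PF = P/|S| = 0.01237 (leading).

(a) P = 0.0002773 W  (b) Q = -0.02242 VAR  (c) S = 0.02243 VA  (d) PF = 0.01237 (leading)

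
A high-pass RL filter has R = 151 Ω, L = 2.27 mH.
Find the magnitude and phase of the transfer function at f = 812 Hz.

Step 1 — Angular frequency: ω = 2π·812 = 5102 rad/s.
Step 2 — Transfer function: H(jω) = jωL/(R + jωL).
Step 3 — Numerator jωL = j·11.58; denominator R + jωL = 151 + j11.58.
Step 4 — H = 0.005848 + j0.07625.
Step 5 — Magnitude: |H| = 0.07647 (-22.3 dB); phase: φ = 85.6°.

|H| = 0.07647 (-22.3 dB), φ = 85.6°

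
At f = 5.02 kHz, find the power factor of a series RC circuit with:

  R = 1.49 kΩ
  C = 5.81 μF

Step 1 — Angular frequency: ω = 2π·f = 2π·5020 = 3.154e+04 rad/s.
Step 2 — Component impedances:
  R: Z = R = 1490 Ω
  C: Z = 1/(jωC) = -j/(ω·C) = 0 - j5.457 Ω
Step 3 — Series combination: Z_total = R + C = 1490 - j5.457 Ω = 1490∠-0.2° Ω.
Step 4 — Power factor: PF = cos(φ) = Re(Z)/|Z| = 1490/1490 = 1.
Step 5 — Type: Im(Z) = -5.457 ⇒ leading (phase φ = -0.2°).

PF = 1 (leading, φ = -0.2°)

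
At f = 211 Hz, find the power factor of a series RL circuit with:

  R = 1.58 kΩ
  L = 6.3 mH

Step 1 — Angular frequency: ω = 2π·f = 2π·211 = 1326 rad/s.
Step 2 — Component impedances:
  R: Z = R = 1580 Ω
  L: Z = jωL = j·1326·0.0063 = 0 + j8.352 Ω
Step 3 — Series combination: Z_total = R + L = 1580 + j8.352 Ω = 1580∠0.3° Ω.
Step 4 — Power factor: PF = cos(φ) = Re(Z)/|Z| = 1580/1580 = 1.
Step 5 — Type: Im(Z) = 8.352 ⇒ lagging (phase φ = 0.3°).

PF = 1 (lagging, φ = 0.3°)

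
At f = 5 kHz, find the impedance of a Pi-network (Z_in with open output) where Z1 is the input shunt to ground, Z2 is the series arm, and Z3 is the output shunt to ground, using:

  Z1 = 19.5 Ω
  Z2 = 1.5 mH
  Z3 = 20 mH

Step 1 — Angular frequency: ω = 2π·f = 2π·5000 = 3.142e+04 rad/s.
Step 2 — Component impedances:
  Z1: Z = R = 19.5 Ω
  Z2: Z = jωL = j·3.142e+04·0.0015 = 0 + j47.12 Ω
  Z3: Z = jωL = j·3.142e+04·0.02 = 0 + j628.3 Ω
Step 3 — With open output, the series arm Z2 and the output shunt Z3 appear in series to ground: Z2 + Z3 = 0 + j675.4 Ω.
Step 4 — Parallel with input shunt Z1: Z_in = Z1 || (Z2 + Z3) = 19.48 + j0.5625 Ω = 19.49∠1.7° Ω.

Z = 19.48 + j0.5625 Ω = 19.49∠1.7° Ω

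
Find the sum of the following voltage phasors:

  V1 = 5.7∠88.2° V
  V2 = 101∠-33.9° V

Step 1 — Convert each phasor to rectangular form:
  V1 = 5.7·(cos(88.2°) + j·sin(88.2°)) = 0.179 + j5.697 V
  V2 = 101·(cos(-33.9°) + j·sin(-33.9°)) = 83.83 - j56.33 V
Step 2 — Sum components: V_total = 84.01 - j50.64 V.
Step 3 — Convert to polar: |V_total| = 98.09 V, ∠V_total = -31.1°.

V_total = 98.09∠-31.1° V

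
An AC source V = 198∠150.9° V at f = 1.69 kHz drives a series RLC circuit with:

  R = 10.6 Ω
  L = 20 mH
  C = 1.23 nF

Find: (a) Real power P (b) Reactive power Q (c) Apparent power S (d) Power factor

Step 1 — Angular frequency: ω = 2π·f = 2π·1690 = 1.062e+04 rad/s.
Step 2 — Component impedances:
  R: Z = R = 10.6 Ω
  L: Z = jωL = j·1.062e+04·0.02 = 0 + j212.4 Ω
  C: Z = 1/(jωC) = -j/(ω·C) = 0 - j7.656e+04 Ω
Step 3 — Series combination: Z_total = R + L + C = 10.6 - j7.635e+04 Ω = 7.635e+04∠-90.0° Ω.
Step 4 — Source phasor: V = 198∠150.9° V = -173 + j96.29 V.
Step 5 — Current: I = V / Z = -0.001262 - j0.002266 A = 0.002593∠-119.1° A.
Step 6 — Complex power: S = V·I* = 7.128e-05 - j0.5135 VA.
Step 7 — Real power: P = Re(S) = 7.128e-05 W.
Step 8 — Reactive power: Q = Im(S) = -0.5135 VAR.
Step 9 — Apparent power: |S| = 0.5135 VA.
Step 10 — Power factor: PF = P/|S| = 0.0001388 (leading).

(a) P = 7.128e-05 W  (b) Q = -0.5135 VAR  (c) S = 0.5135 VA  (d) PF = 0.0001388 (leading)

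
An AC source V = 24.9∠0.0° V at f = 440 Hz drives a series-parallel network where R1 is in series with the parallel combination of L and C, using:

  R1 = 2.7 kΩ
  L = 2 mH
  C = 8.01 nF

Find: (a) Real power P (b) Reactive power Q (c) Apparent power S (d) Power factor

Step 1 — Angular frequency: ω = 2π·f = 2π·440 = 2765 rad/s.
Step 2 — Component impedances:
  R1: Z = R = 2700 Ω
  L: Z = jωL = j·2765·0.002 = 0 + j5.529 Ω
  C: Z = 1/(jωC) = -j/(ω·C) = 0 - j4.516e+04 Ω
Step 3 — Parallel branch: L || C = 1/(1/L + 1/C) = 0 + j5.53 Ω.
Step 4 — Series with R1: Z_total = R1 + (L || C) = 2700 + j5.53 Ω = 2700∠0.1° Ω.
Step 5 — Source phasor: V = 24.9∠0.0° V = 24.9 V.
Step 6 — Current: I = V / Z = 0.009222 - j1.889e-05 A = 0.009222∠-0.1° A.
Step 7 — Complex power: S = V·I* = 0.2296 + j0.0004703 VA.
Step 8 — Real power: P = Re(S) = 0.2296 W.
Step 9 — Reactive power: Q = Im(S) = 0.0004703 VAR.
Step 10 — Apparent power: |S| = 0.2296 VA.
Step 11 — Power factor: PF = P/|S| = 1 (lagging).

(a) P = 0.2296 W  (b) Q = 0.0004703 VAR  (c) S = 0.2296 VA  (d) PF = 1 (lagging)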